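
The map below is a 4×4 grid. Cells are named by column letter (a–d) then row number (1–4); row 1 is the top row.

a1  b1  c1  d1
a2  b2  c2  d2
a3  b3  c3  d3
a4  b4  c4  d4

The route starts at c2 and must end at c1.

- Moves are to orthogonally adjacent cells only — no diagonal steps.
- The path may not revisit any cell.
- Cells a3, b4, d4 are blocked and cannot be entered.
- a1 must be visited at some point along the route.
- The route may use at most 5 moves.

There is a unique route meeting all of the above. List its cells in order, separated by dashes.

The 5-move cap with required stops at a1 leaves no slack for detours.
Route from c2: left 2 to a2, up 1 to a1, right 2 to c1 — 5 moves in all.
Check: all required cells visited; 5 ≤ 5 moves.

c2 - b2 - a2 - a1 - b1 - c1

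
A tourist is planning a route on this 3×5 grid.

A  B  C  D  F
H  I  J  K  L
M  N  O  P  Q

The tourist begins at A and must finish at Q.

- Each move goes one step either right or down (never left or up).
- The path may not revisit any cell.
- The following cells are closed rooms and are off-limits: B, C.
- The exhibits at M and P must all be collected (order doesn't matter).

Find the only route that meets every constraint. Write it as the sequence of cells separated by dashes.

Moves only go right or down, so the column and row indices never decrease.
Route from A: 2× down (reaching M), 4× right (reaching Q) — 6 moves in all.
Check: all required cells visited.

A - H - M - N - O - P - Q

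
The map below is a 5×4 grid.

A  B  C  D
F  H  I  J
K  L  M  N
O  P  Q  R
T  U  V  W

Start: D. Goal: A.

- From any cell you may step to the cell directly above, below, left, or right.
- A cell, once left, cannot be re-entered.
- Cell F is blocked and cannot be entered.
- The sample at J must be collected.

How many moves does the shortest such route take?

Any route passes through J somewhere between D and A. Summing Manhattan distances along the two legs (D → J → A) gives a lower bound of 1 + 4 = 5 moves.
A route of 5 moves achieves this: D → J → I → C → B → A.
Since 5 matches the lower bound, it is optimal.

5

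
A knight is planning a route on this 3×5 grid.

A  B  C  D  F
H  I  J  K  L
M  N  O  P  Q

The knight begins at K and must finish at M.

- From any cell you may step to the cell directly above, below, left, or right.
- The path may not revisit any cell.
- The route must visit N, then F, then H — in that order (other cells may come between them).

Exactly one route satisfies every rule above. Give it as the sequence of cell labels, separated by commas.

K, J, I, N, O, P, Q, L, F, D, C, B, A, H, M

The waypoints must appear in the order N, F, H, with no cell reused.
Route from K: left 2 to I, down 1 to N, right 3 to Q, up 2 to F, left 4 to A, down 2 to M — 14 moves in all.
Check: order respected (N at step 3, F at step 8, H at step 13).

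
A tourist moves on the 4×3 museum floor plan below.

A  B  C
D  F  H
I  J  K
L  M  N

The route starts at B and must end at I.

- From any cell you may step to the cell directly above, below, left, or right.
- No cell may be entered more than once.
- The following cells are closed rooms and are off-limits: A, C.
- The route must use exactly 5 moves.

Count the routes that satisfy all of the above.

2

Need simple routes of exactly 5 moves from B to I (Manhattan distance 3, so 1 moves are spent on a detour and 1 undoing it).
Enumerating: B F J M L I | B F H K J I.
That gives 2 routes.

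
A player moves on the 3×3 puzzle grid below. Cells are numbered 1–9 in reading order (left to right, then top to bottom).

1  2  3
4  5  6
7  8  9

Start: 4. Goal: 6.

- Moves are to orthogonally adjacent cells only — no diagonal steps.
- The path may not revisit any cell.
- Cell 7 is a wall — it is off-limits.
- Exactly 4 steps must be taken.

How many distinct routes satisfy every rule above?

4

Need simple routes of exactly 4 moves from 4 to 6 (Manhattan distance 2, so 1 moves are spent on a detour and 1 undoing it).
Enumerating: 4 1 2 5 6 | 4 1 2 3 6 | 4 5 2 3 6 | 4 5 8 9 6.
That gives 4 routes.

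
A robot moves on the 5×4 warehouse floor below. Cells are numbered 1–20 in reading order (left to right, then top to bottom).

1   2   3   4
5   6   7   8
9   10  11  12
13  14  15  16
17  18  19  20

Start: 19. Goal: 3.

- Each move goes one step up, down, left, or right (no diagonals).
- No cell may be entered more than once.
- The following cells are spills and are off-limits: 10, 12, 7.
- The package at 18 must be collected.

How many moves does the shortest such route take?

Any route passes through 18 somewhere between 19 and 3. Summing Manhattan distances along the two legs (19 → 18 → 3) gives a lower bound of 1 + 5 = 6 moves.
That bound ignores the blocked cells. Measuring each leg by the fewest moves that actually steer around them (19→18: 1; 18→3: 7) raises the lower bound to 8.
A route of 8 moves exists: 19 → 18 → 14 → 13 → 9 → 5 → 1 → 2 → 3.
Since 8 matches that lower bound, it is optimal.

8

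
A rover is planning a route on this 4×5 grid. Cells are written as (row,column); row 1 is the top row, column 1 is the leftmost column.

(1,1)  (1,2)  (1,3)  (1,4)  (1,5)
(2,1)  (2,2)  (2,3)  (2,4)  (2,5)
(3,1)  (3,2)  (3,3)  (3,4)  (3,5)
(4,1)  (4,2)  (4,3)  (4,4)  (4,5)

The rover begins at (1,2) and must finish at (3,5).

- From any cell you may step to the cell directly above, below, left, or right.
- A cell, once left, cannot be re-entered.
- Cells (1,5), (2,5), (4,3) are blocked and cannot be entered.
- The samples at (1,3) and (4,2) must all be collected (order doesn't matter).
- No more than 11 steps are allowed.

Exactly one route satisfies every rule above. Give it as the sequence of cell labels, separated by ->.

Any route must reach (1,3) and (4,2) and still end at (3,5) within 11 moves, so the order of the required stops is forced.
Route from (1,2): right 1 to (1,3), down 1 to (2,3), left 2 to (2,1), down 2 to (4,1), right 1 to (4,2), up 1 to (3,2), right 3 to (3,5) — 11 moves in all.
Check: all required cells visited; 11 ≤ 11 moves.

(1,2) -> (1,3) -> (2,3) -> (2,2) -> (2,1) -> (3,1) -> (4,1) -> (4,2) -> (3,2) -> (3,3) -> (3,4) -> (3,5)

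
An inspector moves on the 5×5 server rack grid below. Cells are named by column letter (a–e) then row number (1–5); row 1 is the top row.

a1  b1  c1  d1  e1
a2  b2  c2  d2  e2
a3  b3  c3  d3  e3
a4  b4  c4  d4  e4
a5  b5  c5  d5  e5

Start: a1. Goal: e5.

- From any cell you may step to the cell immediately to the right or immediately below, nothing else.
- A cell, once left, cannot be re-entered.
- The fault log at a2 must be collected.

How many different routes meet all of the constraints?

35

A right/down-only route from a1 to e5 makes exactly 4 down-moves and 4 right-moves in some order.
With no other constraints that would be C(8,4) = 70 routes.
Split at a2 and multiply the segment counts: a1→a2: 1; a2→e5: 35; product = 35.
That gives 35 routes.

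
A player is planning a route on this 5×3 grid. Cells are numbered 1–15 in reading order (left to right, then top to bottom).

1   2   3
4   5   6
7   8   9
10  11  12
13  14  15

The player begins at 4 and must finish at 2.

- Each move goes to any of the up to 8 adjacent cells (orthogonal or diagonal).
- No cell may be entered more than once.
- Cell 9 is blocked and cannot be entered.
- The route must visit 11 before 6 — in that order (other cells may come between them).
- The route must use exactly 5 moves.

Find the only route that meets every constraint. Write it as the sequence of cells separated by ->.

4 -> 7 -> 11 -> 8 -> 6 -> 2

The waypoints must appear in the order 11, 6, with no cell reused.
Route from 4: down to 7, down-right to 11, up to 8, up-right to 6, up-left to 2 — 5 moves in all.
Check: order respected (11 at step 2, 6 at step 4); 5 moves as required.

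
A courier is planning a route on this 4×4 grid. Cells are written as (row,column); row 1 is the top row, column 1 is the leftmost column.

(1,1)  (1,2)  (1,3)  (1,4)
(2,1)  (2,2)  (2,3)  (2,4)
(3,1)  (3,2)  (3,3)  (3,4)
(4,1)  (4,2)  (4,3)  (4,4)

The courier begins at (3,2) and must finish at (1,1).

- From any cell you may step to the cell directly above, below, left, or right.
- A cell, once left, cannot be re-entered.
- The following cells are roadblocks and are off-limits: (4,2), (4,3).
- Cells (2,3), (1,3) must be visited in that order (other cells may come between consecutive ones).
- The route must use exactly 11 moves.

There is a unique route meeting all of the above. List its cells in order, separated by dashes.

The waypoints must appear in the order (2,3), (1,3), with no cell reused.
Route from (3,2): left 1 to (3,1), up 1 to (2,1), right 2 to (2,3), down 1 to (3,3), right 1 to (3,4), up 2 to (1,4), left 3 to (1,1) — 11 moves in all.
Check: order respected ((2,3) at step 4, (1,3) at step 9); 11 moves as required.

(3,2) - (3,1) - (2,1) - (2,2) - (2,3) - (3,3) - (3,4) - (2,4) - (1,4) - (1,3) - (1,2) - (1,1)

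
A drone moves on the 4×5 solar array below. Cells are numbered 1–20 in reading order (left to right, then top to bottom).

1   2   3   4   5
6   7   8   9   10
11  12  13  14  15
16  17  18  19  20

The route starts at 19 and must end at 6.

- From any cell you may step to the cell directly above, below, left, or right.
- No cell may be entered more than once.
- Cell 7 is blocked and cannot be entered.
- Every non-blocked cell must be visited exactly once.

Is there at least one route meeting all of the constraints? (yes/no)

Colour the cells like a checkerboard: each orthogonal step flips colour, so a Hamiltonian route alternates colours. Here there are 9 cells of one colour and 10 of the other, with start on the opposite colour to the goal — the counts and endpoints can't be arranged into an alternating sequence of length 19, so no Hamiltonian route exists.

no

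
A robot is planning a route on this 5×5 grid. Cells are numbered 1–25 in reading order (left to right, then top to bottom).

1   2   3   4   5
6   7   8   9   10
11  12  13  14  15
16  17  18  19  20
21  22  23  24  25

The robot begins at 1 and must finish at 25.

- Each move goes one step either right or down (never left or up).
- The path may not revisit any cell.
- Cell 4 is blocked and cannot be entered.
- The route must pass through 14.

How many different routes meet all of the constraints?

A right/down-only route from 1 to 25 makes exactly 4 down-moves and 4 right-moves in some order.
With no other constraints that would be C(8,4) = 70 routes.
Split at 14 and multiply the segment counts (each segment already excludes blocked cells): 1→14: 9; 14→25: 3; product = 27.
That gives 27 routes.

27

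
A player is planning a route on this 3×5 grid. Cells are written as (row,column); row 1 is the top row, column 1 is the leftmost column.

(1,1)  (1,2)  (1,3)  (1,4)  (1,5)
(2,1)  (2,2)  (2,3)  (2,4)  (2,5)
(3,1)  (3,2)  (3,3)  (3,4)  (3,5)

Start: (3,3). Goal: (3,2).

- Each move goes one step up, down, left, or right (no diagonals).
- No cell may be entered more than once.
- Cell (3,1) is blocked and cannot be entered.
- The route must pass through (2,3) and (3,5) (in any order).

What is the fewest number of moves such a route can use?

7

Any route passes through (2,3) and (3,5) in some order between (3,3) and (3,2). Summing Manhattan distances along each leg and taking the cheapest ordering ((3,3) → (2,3) → (3,5) → (3,2)) gives a lower bound of 1 + 3 + 3 = 7 moves.
A route of 7 moves achieves this: (3,3) → (3,4) → (3,5) → (2,5) → (2,4) → (2,3) → (2,2) → (3,2).
Since 7 matches the lower bound, it is optimal.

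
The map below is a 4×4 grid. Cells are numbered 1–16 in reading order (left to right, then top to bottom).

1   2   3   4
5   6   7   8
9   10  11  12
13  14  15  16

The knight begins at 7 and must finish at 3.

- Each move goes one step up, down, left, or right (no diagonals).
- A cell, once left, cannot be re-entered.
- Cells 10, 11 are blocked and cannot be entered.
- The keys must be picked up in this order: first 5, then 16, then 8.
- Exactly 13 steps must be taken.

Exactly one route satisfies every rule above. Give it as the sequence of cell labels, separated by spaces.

7 6 2 1 5 9 13 14 15 16 12 8 4 3

The waypoints must appear in the order 5, 16, 8, with no cell reused.
Route from 7: left 1 to 6, up 1 to 2, left 1 to 1, down 3 to 13, right 3 to 16, up 3 to 4, left 1 to 3 — 13 moves in all.
Check: order respected (5 at step 4, 16 at step 9, 8 at step 11); 13 moves as required.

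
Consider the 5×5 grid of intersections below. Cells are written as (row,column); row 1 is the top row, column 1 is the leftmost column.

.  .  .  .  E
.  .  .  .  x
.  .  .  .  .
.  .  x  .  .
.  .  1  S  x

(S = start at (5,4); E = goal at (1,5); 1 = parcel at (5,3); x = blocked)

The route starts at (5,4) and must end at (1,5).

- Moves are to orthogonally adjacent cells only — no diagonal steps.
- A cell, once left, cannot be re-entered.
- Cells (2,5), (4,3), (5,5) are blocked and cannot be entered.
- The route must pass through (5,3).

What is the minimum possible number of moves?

Any route passes through (5,3) somewhere between (5,4) and (1,5). Summing Manhattan distances along the two legs ((5,4) → (5,3) → (1,5)) gives a lower bound of 1 + 6 = 7 moves.
The shortest route satisfying every rule uses 9 moves: (5,4) → (5,3) → (5,2) → (4,2) → (3,2) → (2,2) → (1,2) → (1,3) → (1,4) → (1,5).
The bound of 7 isn't tight here; checking systematically, no route of length 7 through 8 satisfies every constraint, so 9 is the minimum.

9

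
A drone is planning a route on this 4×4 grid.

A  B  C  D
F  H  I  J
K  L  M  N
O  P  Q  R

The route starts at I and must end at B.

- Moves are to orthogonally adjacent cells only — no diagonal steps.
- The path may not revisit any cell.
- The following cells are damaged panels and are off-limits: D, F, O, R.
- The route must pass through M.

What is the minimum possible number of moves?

Any route passes through M somewhere between I and B. Summing Manhattan distances along the two legs (I → M → B) gives a lower bound of 1 + 3 = 4 moves.
A route of 4 moves achieves this: I → M → L → H → B.
Since 4 matches the lower bound, it is optimal.

4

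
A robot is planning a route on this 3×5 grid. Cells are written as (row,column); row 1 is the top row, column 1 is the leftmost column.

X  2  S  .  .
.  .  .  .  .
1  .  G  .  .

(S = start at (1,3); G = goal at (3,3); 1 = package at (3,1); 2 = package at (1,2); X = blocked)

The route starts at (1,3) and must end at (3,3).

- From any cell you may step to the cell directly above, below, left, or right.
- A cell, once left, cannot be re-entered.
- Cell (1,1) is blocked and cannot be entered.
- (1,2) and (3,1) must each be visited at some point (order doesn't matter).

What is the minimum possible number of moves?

Any route passes through (1,2) and (3,1) in some order between (1,3) and (3,3). Summing Manhattan distances along each leg and taking the cheapest ordering ((1,3) → (1,2) → (3,1) → (3,3)) gives a lower bound of 1 + 3 + 2 = 6 moves.
A route of 6 moves achieves this: (1,3) → (1,2) → (2,2) → (2,1) → (3,1) → (3,2) → (3,3).
Since 6 matches the lower bound, it is optimal.

6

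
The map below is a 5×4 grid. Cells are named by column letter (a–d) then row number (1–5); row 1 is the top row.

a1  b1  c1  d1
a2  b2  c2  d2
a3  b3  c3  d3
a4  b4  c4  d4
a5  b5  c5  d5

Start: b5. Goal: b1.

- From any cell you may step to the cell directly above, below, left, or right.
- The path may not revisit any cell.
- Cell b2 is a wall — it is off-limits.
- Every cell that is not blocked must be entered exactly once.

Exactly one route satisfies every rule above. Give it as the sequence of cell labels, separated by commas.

b5, a5, a4, b4, c4, c5, d5, d4, d3, d2, d1, c1, c2, c3, b3, a3, a2, a1, b1

Need to visit all 19 open cells exactly once, starting at b5 and ending at b1.
Route from b5: left 1 to a5, up 1 to a4, right 2 to c4, down 1 to c5, right 1 to d5, up 4 to d1, left 1 to c1, down 2 to c3, left 2 to a3, up 2 to a1, right 1 to b1 — 18 moves in all.
Check: all 19 open cells covered.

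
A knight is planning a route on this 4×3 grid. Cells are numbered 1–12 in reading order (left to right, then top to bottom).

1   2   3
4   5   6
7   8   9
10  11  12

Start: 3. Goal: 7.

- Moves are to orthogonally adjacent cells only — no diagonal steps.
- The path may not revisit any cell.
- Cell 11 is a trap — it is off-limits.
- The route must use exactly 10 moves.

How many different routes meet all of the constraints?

Need simple routes of exactly 10 moves from 3 to 7 (Manhattan distance 4, so 3 moves are spent on a detour and 3 undoing it).
No route satisfies every constraint, so the count is 0.

0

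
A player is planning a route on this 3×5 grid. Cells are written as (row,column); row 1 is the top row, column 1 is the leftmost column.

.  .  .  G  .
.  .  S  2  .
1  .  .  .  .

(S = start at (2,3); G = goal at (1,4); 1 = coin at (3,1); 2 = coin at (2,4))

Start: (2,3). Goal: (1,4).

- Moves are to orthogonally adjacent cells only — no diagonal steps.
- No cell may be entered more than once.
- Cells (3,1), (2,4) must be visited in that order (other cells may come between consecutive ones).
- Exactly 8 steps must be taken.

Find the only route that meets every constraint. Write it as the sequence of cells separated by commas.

(2,3), (2,2), (2,1), (3,1), (3,2), (3,3), (3,4), (2,4), (1,4)

The waypoints must appear in the order (3,1), (2,4), with no cell reused.
Route from (2,3): 2× left (reaching (2,1)), down to (3,1), 3× right (reaching (3,4)), 2× up (reaching (1,4)) — 8 moves in all.
Check: order respected (1 at step 3, 2 at step 7); 8 moves as required.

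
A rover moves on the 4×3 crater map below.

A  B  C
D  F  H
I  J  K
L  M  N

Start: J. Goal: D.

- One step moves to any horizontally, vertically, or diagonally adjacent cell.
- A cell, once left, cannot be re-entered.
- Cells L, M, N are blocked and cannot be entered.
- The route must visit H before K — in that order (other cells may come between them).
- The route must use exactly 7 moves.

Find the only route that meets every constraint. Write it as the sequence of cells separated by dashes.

J - H - K - F - C - B - A - D

The waypoints must appear in the order H, K, with no cell reused.
Route from J: up-right to H, down to K, up-left to F, up-right to C, 2× left (reaching A), down to D — 7 moves in all.
Check: order respected (H at step 1, K at step 2); 7 moves as required.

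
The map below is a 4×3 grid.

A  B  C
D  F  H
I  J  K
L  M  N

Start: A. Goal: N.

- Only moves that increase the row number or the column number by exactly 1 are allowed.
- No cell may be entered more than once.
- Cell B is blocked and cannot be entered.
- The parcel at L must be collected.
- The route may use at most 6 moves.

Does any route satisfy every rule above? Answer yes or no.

One route that works: A → D → I → L → M → N.

yes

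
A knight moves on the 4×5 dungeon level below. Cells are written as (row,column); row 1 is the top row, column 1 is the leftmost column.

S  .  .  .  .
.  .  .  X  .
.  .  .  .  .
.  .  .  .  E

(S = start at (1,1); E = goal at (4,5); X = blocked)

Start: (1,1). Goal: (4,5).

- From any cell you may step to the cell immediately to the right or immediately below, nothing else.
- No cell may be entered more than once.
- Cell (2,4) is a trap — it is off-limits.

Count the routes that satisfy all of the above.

23

A right/down-only route from (1,1) to (4,5) makes exactly 3 down-moves and 4 right-moves in some order.
With no other constraints that would be C(7,3) = 35 routes.
Subtract routes through each blocked cell (inclusion–exclusion for overlaps): − through (2,4): 12 → 23.
That gives 23 routes.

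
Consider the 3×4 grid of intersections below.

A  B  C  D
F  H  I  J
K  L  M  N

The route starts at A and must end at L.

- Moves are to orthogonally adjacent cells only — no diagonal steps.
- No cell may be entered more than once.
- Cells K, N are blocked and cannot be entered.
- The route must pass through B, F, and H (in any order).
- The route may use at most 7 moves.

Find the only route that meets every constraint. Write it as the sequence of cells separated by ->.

The budget equals the shortest possible length, so every move has to be on a shortest route through the required cells.
Route from A: down to F, right to H, up to B, right to C, 2× down (reaching M), left to L — 7 moves in all.
Check: all required cells visited; 7 ≤ 7 moves.

A -> F -> H -> B -> C -> I -> M -> L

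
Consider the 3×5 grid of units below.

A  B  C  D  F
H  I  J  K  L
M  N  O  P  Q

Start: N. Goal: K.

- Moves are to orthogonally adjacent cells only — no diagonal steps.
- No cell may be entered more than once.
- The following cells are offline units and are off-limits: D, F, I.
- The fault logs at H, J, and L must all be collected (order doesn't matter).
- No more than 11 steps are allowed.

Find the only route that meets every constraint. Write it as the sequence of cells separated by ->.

The 11-move cap with required stops at H, J, L leaves no slack for detours.
Route from N: left 1 to M, up 2 to A, right 2 to C, down 2 to O, right 2 to Q, up 1 to L, left 1 to K — 11 moves in all.
Check: all required cells visited; 11 ≤ 11 moves.

N -> M -> H -> A -> B -> C -> J -> O -> P -> Q -> L -> K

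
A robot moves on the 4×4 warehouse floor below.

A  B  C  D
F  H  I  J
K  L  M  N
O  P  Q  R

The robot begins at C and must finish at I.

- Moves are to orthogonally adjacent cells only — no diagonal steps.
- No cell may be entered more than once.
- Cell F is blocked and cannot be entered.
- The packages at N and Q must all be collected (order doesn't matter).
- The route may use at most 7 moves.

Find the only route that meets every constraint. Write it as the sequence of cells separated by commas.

The 7-move cap with required stops at N, Q leaves no slack for detours.
Route from C: right 1 to D, down 3 to R, left 1 to Q, up 2 to I — 7 moves in all.
Check: all required cells visited; 7 ≤ 7 moves.

C, D, J, N, R, Q, M, I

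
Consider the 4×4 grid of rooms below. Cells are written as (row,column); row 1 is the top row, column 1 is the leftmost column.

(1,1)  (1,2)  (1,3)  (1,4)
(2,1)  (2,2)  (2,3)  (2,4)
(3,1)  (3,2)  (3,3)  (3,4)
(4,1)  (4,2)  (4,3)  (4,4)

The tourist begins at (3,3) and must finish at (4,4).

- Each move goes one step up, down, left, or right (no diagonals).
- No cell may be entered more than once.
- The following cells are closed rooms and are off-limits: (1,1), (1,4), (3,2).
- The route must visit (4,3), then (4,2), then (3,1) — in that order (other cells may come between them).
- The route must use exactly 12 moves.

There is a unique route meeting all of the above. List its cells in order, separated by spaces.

(3,3) (4,3) (4,2) (4,1) (3,1) (2,1) (2,2) (1,2) (1,3) (2,3) (2,4) (3,4) (4,4)

The waypoints must appear in the order (4,3), (4,2), (3,1), with no cell reused.
Route from (3,3): down to (4,3), 2× left (reaching (4,1)), 2× up (reaching (2,1)), right to (2,2), up to (1,2), right to (1,3), down to (2,3), right to (2,4), 2× down (reaching (4,4)) — 12 moves in all.
Check: order respected ((4,3) at step 1, (4,2) at step 2, (3,1) at step 4); 12 moves as required.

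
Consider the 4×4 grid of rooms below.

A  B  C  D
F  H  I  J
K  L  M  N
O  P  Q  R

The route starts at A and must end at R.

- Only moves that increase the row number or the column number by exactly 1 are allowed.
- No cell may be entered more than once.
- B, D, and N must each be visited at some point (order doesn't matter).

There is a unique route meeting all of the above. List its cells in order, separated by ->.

A -> B -> C -> D -> J -> N -> R

Moves only go right or down, so the column and row indices never decrease.
Route from A: 3× right (reaching D), 3× down (reaching R) — 6 moves in all.
Check: all required cells visited.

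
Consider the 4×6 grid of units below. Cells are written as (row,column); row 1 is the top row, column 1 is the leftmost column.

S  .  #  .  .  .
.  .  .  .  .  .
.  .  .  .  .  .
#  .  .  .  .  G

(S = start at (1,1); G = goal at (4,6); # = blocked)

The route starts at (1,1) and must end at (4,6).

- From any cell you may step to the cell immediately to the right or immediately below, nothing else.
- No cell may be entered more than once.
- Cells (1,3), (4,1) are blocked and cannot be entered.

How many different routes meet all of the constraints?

A right/down-only route from (1,1) to (4,6) makes exactly 3 down-moves and 5 right-moves in some order.
With no other constraints that would be C(8,3) = 56 routes.
Subtract routes through each blocked cell (inclusion–exclusion for overlaps): − through (1,3): 20 − through (4,1): 1 → 35.
That gives 35 routes.

35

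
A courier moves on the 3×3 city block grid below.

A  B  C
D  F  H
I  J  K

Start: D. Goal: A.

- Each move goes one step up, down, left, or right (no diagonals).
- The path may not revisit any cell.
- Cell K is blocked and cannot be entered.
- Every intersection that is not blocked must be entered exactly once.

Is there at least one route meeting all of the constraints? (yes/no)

One route that works: D → I → J → F → H → C → B → A.

yes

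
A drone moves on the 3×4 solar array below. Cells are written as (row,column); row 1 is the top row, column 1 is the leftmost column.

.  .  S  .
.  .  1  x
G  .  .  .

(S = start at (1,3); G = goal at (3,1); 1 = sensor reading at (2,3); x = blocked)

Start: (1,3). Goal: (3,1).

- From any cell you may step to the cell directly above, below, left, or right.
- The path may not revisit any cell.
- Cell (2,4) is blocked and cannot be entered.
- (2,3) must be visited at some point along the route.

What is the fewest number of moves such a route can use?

Any route passes through (2,3) somewhere between (1,3) and (3,1). Summing Manhattan distances along the two legs ((1,3) → (2,3) → (3,1)) gives a lower bound of 1 + 3 = 4 moves.
A route of 4 moves achieves this: (1,3) → (2,3) → (3,3) → (3,2) → (3,1).
Since 4 matches the lower bound, it is optimal.

4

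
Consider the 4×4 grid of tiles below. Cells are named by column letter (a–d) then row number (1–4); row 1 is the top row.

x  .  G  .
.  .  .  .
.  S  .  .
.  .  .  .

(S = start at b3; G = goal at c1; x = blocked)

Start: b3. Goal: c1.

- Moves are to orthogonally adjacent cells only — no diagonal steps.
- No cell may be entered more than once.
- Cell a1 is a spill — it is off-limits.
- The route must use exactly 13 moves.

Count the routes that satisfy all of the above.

5

Need simple routes of exactly 13 moves from b3 to c1 (Manhattan distance 3, so 5 moves are spent on a detour and 5 undoing it).
Enumerating: b3 b2 a2 a3 a4 b4 c4 d4 d3 c3 c2 d2 d1 c1 | b3 b4 a4 a3 a2 b2 c2 c3 c4 d4 d3 d2 d1 c1 | b3 c3 c2 b2 a2 a3 a4 b4 c4 d4 d3 d2 d1 c1 | b3 c3 c2 d2 d3 d4 c4 b4 a4 a3 a2 b2 b1 c1 | b3 c3 d3 d4 c4 b4 a4 a3 a2 b2 c2 d2 d1 c1.
That gives 5 routes.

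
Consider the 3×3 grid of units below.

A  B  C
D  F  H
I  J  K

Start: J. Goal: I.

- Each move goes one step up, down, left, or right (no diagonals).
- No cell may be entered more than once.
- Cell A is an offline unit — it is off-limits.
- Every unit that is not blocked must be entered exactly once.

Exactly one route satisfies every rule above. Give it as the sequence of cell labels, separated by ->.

Need to visit all 8 open cells exactly once, starting at J and ending at I.
Cell K has only two open neighbours (H and J), so the path must pass straight through it: one of those is the cell it's entered from and the other is where it exits.
Route from J: right 1 to K, up 2 to C, left 1 to B, down 1 to F, left 1 to D, down 1 to I — 7 moves in all.
Check: all 8 open cells covered.

J -> K -> H -> C -> B -> F -> D -> I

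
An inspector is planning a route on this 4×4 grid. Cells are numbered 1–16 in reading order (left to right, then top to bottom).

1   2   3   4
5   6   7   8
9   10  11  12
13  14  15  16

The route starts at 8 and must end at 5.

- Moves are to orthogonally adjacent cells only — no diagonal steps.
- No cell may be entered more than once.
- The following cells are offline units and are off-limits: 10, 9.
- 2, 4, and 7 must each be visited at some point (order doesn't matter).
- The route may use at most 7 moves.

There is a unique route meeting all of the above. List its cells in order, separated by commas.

8, 4, 3, 7, 6, 2, 1, 5

The budget equals the shortest possible length, so every move has to be on a shortest route through the required cells.
Route from 8: up to 4, left to 3, down to 7, left to 6, up to 2, left to 1, down to 5 — 7 moves in all.
Check: all required cells visited; 7 ≤ 7 moves.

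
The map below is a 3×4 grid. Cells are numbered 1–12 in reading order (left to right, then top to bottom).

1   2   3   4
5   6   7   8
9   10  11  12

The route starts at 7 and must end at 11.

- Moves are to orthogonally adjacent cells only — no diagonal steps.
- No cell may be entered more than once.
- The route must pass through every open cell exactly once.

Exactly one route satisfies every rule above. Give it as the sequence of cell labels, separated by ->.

7 -> 6 -> 10 -> 9 -> 5 -> 1 -> 2 -> 3 -> 4 -> 8 -> 12 -> 11

Need to visit all 12 open cells exactly once, starting at 7 and ending at 11.
Route from 7: left 1 to 6, down 1 to 10, left 1 to 9, up 2 to 1, right 3 to 4, down 2 to 12, left 1 to 11 — 11 moves in all.
Check: all 12 open cells covered.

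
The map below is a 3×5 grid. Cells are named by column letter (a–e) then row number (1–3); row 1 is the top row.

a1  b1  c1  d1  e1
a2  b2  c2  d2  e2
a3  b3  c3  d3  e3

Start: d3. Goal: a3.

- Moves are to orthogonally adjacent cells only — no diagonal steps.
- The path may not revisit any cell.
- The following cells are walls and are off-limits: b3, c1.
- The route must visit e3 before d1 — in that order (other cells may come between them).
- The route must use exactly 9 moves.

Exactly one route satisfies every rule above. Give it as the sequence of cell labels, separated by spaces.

d3 e3 e2 e1 d1 d2 c2 b2 a2 a3

The waypoints must appear in the order e3, d1, with no cell reused.
Route from d3: right 1 to e3, up 2 to e1, left 1 to d1, down 1 to d2, left 3 to a2, down 1 to a3 — 9 moves in all.
Check: order respected (e3 at step 1, d1 at step 4); 9 moves as required.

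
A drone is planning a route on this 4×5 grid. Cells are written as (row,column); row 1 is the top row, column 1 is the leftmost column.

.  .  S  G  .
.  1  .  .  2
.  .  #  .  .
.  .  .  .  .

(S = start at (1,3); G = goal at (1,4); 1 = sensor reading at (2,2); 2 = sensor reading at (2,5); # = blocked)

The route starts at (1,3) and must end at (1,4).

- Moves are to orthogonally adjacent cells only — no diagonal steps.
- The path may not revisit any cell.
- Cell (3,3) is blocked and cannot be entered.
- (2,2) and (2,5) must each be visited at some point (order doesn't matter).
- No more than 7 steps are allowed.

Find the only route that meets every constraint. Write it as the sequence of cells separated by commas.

Any route must reach (2,2) and (2,5) and still end at (1,4) within 7 moves, so the order of the required stops is forced.
Route from (1,3): left to (1,2), down to (2,2), 3× right (reaching (2,5)), up to (1,5), left to (1,4) — 7 moves in all.
Check: all required cells visited; 7 ≤ 7 moves.

(1,3), (1,2), (2,2), (2,3), (2,4), (2,5), (1,5), (1,4)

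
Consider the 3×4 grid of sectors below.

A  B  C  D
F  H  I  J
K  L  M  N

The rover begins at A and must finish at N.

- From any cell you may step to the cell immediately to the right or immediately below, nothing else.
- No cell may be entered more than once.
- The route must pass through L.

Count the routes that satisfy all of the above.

3

A right/down-only route from A to N makes exactly 2 down-moves and 3 right-moves in some order.
With no other constraints that would be C(5,2) = 10 routes.
Split at L and multiply the segment counts: A→L: 3; L→N: 1; product = 3.
That gives 3 routes.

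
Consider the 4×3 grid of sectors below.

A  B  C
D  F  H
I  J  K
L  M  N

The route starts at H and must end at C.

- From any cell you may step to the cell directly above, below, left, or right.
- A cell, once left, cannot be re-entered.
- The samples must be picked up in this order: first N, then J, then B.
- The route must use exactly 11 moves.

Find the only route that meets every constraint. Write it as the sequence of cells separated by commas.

H, K, N, M, L, I, J, F, D, A, B, C

The waypoints must appear in the order N, J, B, with no cell reused.
Route from H: down 2 to N, left 2 to L, up 1 to I, right 1 to J, up 1 to F, left 1 to D, up 1 to A, right 2 to C — 11 moves in all.
Check: order respected (N at step 2, J at step 6, B at step 10); 11 moves as required.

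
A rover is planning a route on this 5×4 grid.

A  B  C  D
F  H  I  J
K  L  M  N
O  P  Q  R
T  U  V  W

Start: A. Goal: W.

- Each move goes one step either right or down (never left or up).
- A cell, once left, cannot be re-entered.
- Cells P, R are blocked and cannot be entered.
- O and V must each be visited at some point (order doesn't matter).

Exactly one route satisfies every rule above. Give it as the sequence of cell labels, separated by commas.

Moves only go right or down, so the column and row indices never decrease.
Route from A: down 4 to T, right 3 to W — 7 moves in all.
Check: all required cells visited.

A, F, K, O, T, U, V, W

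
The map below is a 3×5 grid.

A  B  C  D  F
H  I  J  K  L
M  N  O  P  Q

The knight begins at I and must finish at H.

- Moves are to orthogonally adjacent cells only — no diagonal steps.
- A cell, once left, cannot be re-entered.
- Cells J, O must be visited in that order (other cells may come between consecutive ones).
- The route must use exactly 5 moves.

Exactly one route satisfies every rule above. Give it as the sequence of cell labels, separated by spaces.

The waypoints must appear in the order J, O, with no cell reused.
Route from I: right 1 to J, down 1 to O, left 2 to M, up 1 to H — 5 moves in all.
Check: order respected (J at step 1, O at step 2); 5 moves as required.

I J O N M H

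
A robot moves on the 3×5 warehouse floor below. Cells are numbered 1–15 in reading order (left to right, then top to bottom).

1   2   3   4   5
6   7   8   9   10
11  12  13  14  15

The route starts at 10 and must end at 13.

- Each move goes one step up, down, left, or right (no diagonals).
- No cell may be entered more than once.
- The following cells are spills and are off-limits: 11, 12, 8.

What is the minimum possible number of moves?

3

The Manhattan distance from 10 to 13 is |2−3| + |5−3| = 3, so at least 3 moves are needed.
A route of 3 moves achieves this: 10 → 15 → 14 → 13.
Since 3 matches the lower bound, it is optimal.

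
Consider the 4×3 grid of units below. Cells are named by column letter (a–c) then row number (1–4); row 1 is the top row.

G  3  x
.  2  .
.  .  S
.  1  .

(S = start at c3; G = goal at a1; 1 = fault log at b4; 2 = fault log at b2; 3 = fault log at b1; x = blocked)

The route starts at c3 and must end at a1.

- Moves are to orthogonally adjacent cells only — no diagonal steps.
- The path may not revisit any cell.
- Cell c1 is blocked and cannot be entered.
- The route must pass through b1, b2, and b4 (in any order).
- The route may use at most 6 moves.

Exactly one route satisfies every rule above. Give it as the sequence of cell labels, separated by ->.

The 6-move cap with required stops at b1, b2, b4 leaves no slack for detours.
Route from c3: down to c4, left to b4, 3× up (reaching b1), left to a1 — 6 moves in all.
Check: all required cells visited; 6 ≤ 6 moves.

c3 -> c4 -> b4 -> b3 -> b2 -> b1 -> a1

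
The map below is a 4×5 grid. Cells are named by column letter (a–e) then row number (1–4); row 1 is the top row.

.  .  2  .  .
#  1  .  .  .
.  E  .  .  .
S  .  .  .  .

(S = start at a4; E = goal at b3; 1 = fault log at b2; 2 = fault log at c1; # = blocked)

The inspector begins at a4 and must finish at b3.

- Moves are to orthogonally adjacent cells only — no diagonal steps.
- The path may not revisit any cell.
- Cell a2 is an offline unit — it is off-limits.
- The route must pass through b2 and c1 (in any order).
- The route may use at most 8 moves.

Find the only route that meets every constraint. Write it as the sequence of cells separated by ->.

a4 -> b4 -> c4 -> c3 -> c2 -> c1 -> b1 -> b2 -> b3

The budget equals the shortest possible length, so every move has to be on a shortest route through the required cells.
Route from a4: right 2 to c4, up 3 to c1, left 1 to b1, down 2 to b3 — 8 moves in all.
Check: all required cells visited; 8 ≤ 8 moves.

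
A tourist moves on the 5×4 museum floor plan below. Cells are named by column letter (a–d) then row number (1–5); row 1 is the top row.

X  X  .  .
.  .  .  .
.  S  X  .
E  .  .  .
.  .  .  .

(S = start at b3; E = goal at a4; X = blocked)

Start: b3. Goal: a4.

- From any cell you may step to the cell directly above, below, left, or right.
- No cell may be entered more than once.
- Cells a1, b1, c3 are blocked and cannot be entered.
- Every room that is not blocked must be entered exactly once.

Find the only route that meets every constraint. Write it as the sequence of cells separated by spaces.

Need to visit all 17 open cells exactly once, starting at b3 and ending at a4.
Route from b3: left to a3, up to a2, 2× right (reaching c2), up to c1, right to d1, 4× down (reaching d5), left to c5, up to c4, left to b4, down to b5, left to a5, up to a4 — 16 moves in all.
Check: all 17 open cells covered.

b3 a3 a2 b2 c2 c1 d1 d2 d3 d4 d5 c5 c4 b4 b5 a5 a4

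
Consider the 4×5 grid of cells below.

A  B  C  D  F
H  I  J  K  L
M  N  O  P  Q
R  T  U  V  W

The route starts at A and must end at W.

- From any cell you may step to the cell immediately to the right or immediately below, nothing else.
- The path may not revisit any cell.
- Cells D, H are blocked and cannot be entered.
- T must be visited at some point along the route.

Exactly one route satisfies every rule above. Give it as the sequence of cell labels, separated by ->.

Moves only go right or down, so the column and row indices never decrease.
Route from A: right to B, 3× down (reaching T), 3× right (reaching W) — 7 moves in all.
Check: all required cells visited.

A -> B -> I -> N -> T -> U -> V -> W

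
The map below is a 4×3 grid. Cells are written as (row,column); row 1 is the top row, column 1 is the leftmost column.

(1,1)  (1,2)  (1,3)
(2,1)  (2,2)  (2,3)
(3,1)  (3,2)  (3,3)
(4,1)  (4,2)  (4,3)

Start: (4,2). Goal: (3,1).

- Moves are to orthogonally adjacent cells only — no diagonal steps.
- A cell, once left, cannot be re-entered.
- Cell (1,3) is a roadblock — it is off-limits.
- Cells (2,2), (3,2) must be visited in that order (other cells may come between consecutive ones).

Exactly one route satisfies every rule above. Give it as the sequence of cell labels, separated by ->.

The waypoints must appear in the order (2,2), (3,2), with no cell reused.
Route from (4,2): right to (4,3), 2× up (reaching (2,3)), left to (2,2), down to (3,2), left to (3,1) — 6 moves in all.
Check: order respected ((2,2) at step 4, (3,2) at step 5).

(4,2) -> (4,3) -> (3,3) -> (2,3) -> (2,2) -> (3,2) -> (3,1)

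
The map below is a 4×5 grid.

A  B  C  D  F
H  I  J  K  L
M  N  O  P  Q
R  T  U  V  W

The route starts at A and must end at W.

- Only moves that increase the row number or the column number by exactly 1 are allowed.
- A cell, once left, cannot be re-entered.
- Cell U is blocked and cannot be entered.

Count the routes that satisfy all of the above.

25

A right/down-only route from A to W makes exactly 3 down-moves and 4 right-moves in some order.
With no other constraints that would be C(7,3) = 35 routes.
Subtract routes through each blocked cell (inclusion–exclusion for overlaps): − through U: 10 → 25.
That gives 25 routes.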